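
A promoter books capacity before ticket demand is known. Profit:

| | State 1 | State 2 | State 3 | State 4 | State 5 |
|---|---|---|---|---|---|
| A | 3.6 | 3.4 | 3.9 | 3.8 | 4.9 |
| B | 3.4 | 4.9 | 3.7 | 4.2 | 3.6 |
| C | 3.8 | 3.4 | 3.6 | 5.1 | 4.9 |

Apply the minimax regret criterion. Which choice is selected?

B

Column bests: State 1=3.8, State 2=4.9, State 3=3.9, State 4=5.1, State 5=4.9.
A regrets: 0.2, 1.5, 0.0, 1.3, 0.0 → max 1.5
B regrets: 0.4, 0.0, 0.2, 0.9, 1.3 → max 1.3
C regrets: 0.0, 1.5, 0.3, 0.0, 0.0 → max 1.5
Smallest max regret = 1.3 → B.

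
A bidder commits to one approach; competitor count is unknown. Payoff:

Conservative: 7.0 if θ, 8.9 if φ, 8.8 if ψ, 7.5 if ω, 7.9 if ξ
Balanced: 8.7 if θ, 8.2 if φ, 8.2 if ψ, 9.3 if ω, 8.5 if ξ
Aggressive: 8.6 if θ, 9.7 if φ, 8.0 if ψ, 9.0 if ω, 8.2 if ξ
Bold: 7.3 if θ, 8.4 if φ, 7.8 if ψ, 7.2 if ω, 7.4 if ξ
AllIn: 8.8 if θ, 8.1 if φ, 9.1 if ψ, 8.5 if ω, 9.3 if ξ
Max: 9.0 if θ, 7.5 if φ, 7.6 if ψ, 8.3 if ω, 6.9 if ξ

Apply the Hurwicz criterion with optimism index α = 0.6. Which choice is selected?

Aggressive

Conservative: 0.6·8.9 + 0.4·7.0 = 8.14
Balanced: 0.6·9.3 + 0.4·8.2 = 8.86
Aggressive: 0.6·9.7 + 0.4·8.0 = 9.02
Bold: 0.6·8.4 + 0.4·7.2 = 7.92
AllIn: 0.6·9.3 + 0.4·8.1 = 8.82
Max: 0.6·9.0 + 0.4·6.9 = 8.16
Highest Hurwicz score = 9.02 → Aggressive.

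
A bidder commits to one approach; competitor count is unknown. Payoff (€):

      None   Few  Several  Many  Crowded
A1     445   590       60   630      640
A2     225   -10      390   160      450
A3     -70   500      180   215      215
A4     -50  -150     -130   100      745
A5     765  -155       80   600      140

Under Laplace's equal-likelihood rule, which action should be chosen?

A1

Row averages: A1=473, A2=243, A3=208, A4=103, A5=286
Highest average = 473 → A1.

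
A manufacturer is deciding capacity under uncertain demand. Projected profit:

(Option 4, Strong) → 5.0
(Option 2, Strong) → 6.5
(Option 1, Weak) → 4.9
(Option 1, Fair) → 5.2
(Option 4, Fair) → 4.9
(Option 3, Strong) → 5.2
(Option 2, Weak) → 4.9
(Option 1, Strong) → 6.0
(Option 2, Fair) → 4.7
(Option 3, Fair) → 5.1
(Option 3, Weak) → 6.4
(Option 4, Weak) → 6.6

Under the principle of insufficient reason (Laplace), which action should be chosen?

Option 3

Row averages: Option 1=161/30, Option 2=161/30, Option 3=167/30, Option 4=5.5
Highest average = 167/30 → Option 3.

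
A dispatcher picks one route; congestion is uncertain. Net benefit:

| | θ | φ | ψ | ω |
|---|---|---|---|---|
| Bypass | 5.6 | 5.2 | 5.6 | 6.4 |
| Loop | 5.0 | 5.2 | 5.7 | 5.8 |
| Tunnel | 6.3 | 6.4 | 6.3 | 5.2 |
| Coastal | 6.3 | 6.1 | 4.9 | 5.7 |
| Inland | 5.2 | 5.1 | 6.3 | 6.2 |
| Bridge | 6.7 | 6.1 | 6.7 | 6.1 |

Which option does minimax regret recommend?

Bridge

Column bests: θ=6.7, φ=6.4, ψ=6.7, ω=6.4.
Bypass regrets: 1.1, 1.2, 1.1, 0.0 → max 1.2
Loop regrets: 1.7, 1.2, 1.0, 0.6 → max 1.7
Tunnel regrets: 0.4, 0.0, 0.4, 1.2 → max 1.2
Coastal regrets: 0.4, 0.3, 1.8, 0.7 → max 1.8
Inland regrets: 1.5, 1.3, 0.4, 0.2 → max 1.5
Bridge regrets: 0.0, 0.3, 0.0, 0.3 → max 0.3
Smallest max regret = 0.3 → Bridge.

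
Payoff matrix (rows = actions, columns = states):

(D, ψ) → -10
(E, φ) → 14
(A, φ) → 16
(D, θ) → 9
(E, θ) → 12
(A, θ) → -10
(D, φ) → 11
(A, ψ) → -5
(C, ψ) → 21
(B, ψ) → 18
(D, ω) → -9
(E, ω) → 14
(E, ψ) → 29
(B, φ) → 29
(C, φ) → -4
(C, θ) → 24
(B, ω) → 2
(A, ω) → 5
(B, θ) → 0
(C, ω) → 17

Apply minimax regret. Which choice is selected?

E

Column bests: θ=24, φ=29, ψ=29, ω=17.
A regrets: 34, 13, 34, 12 → max 34
B regrets: 24, 0, 11, 15 → max 24
C regrets: 0, 33, 8, 0 → max 33
D regrets: 15, 18, 39, 26 → max 39
E regrets: 12, 15, 0, 3 → max 15
Smallest max regret = 15 → E.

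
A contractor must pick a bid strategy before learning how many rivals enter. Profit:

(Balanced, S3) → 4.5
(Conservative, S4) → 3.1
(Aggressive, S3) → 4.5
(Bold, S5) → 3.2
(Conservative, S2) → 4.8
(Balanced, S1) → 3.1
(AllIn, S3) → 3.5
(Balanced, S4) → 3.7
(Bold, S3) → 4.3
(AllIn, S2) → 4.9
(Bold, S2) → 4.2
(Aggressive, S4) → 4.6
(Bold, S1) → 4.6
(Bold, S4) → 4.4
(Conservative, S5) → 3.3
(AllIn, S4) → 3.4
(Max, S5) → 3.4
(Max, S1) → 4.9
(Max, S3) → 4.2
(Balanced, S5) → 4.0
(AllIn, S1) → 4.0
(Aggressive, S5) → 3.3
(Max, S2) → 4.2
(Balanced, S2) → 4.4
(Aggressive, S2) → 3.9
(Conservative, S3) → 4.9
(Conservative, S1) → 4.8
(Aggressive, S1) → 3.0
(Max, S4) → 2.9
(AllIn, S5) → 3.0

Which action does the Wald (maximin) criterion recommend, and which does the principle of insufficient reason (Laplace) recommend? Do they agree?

Row minima: Conservative=3.1, Balanced=3.1, Aggressive=3.0, Bold=3.2, AllIn=3.0, Max=2.9
Best worst-case = 3.2 → Bold.
Row averages: Conservative=4.18, Balanced=3.94, Aggressive=3.86, Bold=4.14, AllIn=3.76, Max=3.92
Highest average = 4.18 → Conservative.

maximin → Bold; laplace → Conservative (disagree)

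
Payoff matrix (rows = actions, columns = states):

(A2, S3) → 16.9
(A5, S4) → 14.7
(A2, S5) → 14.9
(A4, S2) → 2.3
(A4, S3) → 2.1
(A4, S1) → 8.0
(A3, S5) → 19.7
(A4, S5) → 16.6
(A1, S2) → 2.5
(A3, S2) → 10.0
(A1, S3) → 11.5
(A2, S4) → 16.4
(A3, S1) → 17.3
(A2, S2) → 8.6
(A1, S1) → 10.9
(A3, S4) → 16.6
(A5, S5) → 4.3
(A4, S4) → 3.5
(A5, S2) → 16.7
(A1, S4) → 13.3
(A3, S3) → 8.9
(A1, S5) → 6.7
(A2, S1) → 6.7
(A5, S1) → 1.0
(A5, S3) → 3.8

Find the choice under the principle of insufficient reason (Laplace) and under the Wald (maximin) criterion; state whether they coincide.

Row averages: A1=8.98, A2=12.7, A3=14.5, A4=6.5, A5=8.1
Highest average = 14.5 → A3.
Row minima: A1=2.5, A2=6.7, A3=8.9, A4=2.1, A5=1.0
Best worst-case = 8.9 → A3.

laplace → A3; maximin → A3 (agree)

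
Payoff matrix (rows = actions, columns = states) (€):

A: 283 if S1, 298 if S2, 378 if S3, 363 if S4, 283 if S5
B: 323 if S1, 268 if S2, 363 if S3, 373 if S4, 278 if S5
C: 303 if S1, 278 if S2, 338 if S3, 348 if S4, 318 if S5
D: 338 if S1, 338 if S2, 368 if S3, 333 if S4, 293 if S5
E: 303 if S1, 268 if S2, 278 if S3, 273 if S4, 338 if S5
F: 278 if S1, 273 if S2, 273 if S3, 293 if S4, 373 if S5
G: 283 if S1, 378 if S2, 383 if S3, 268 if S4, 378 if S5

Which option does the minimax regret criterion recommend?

D

Column bests: S1=338, S2=378, S3=383, S4=373, S5=378.
A regrets: 55, 80, 5, 10, 95 → max 95
B regrets: 15, 110, 20, 0, 100 → max 110
C regrets: 35, 100, 45, 25, 60 → max 100
D regrets: 0, 40, 15, 40, 85 → max 85
E regrets: 35, 110, 105, 100, 40 → max 110
F regrets: 60, 105, 110, 80, 5 → max 110
G regrets: 55, 0, 0, 105, 0 → max 105
Smallest max regret = 85 → D.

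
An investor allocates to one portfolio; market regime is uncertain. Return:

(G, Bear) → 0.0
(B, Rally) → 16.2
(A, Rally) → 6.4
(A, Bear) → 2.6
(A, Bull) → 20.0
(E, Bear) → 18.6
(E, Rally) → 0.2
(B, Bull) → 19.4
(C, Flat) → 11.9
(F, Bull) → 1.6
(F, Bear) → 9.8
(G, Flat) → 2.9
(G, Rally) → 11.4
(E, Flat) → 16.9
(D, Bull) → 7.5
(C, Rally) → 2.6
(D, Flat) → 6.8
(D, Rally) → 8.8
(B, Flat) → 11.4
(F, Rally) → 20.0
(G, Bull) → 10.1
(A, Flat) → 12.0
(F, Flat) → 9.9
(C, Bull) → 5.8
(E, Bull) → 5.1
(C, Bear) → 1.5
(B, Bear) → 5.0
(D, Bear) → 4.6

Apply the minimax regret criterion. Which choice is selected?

Column bests: Bear=18.6, Flat=16.9, Bull=20.0, Rally=20.0.
A regrets: 16.0, 4.9, 0.0, 13.6 → max 16.0
B regrets: 13.6, 5.5, 0.6, 3.8 → max 13.6
C regrets: 17.1, 5.0, 14.2, 17.4 → max 17.4
D regrets: 14.0, 10.1, 12.5, 11.2 → max 14.0
E regrets: 0.0, 0.0, 14.9, 19.8 → max 19.8
F regrets: 8.8, 7.0, 18.4, 0.0 → max 18.4
G regrets: 18.6, 14.0, 9.9, 8.6 → max 18.6
Smallest max regret = 13.6 → B.

B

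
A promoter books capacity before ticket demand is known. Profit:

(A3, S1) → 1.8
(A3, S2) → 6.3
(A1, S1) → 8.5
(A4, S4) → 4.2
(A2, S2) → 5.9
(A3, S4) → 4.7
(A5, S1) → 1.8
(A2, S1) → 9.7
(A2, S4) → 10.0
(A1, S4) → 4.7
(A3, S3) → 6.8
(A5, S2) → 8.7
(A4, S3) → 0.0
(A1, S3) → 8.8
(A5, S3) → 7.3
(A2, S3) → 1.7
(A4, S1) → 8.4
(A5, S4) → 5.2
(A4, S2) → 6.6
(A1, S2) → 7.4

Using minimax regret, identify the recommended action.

A1

Column bests: S1=9.7, S2=8.7, S3=8.8, S4=10.0.
A1 regrets: 1.2, 1.3, 0.0, 5.3 → max 5.3
A2 regrets: 0.0, 2.8, 7.1, 0.0 → max 7.1
A3 regrets: 7.9, 2.4, 2.0, 5.3 → max 7.9
A4 regrets: 1.3, 2.1, 8.8, 5.8 → max 8.8
A5 regrets: 7.9, 0.0, 1.5, 4.8 → max 7.9
Smallest max regret = 5.3 → A1.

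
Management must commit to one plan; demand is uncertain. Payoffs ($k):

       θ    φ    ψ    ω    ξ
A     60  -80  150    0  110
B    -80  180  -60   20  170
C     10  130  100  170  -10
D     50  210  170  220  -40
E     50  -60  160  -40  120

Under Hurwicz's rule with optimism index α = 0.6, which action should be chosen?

D

A: 0.6·150 + 0.4·(-80) = 58
B: 0.6·180 + 0.4·(-80) = 76
C: 0.6·170 + 0.4·(-10) = 98
D: 0.6·220 + 0.4·(-40) = 116
E: 0.6·160 + 0.4·(-60) = 72
Highest Hurwicz score = 116 → D.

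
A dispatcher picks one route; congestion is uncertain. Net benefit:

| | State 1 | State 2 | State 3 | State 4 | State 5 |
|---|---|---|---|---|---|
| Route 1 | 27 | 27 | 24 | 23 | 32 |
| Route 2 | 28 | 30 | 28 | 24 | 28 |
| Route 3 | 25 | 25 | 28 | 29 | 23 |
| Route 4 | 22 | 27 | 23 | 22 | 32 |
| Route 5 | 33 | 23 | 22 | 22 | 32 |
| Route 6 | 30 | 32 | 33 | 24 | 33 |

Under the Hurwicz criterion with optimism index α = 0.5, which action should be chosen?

Route 6

Route 1: 0.5·32 + 0.5·23 = 27.5
Route 2: 0.5·30 + 0.5·24 = 27
Route 3: 0.5·29 + 0.5·23 = 26
Route 4: 0.5·32 + 0.5·22 = 27
Route 5: 0.5·33 + 0.5·22 = 27.5
Route 6: 0.5·33 + 0.5·24 = 28.5
Highest Hurwicz score = 28.5 → Route 6.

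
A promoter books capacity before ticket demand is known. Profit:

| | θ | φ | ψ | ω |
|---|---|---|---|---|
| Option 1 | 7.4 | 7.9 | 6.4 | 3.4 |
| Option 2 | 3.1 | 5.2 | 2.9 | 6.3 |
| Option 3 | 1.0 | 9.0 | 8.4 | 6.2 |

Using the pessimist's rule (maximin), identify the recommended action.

Option 1

Row minima: Option 1=3.4, Option 2=2.9, Option 3=1.0
Best worst-case = 3.4 → Option 1.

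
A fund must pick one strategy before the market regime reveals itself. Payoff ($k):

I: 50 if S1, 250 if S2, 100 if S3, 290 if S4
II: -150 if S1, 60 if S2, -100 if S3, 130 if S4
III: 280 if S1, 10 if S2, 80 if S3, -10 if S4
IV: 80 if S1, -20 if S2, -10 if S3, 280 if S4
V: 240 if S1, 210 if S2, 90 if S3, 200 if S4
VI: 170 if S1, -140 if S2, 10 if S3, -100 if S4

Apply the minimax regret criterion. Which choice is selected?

V

Column bests: S1=280, S2=250, S3=100, S4=290.
I regrets: 230, 0, 0, 0 → max 230
II regrets: 430, 190, 200, 160 → max 430
III regrets: 0, 240, 20, 300 → max 300
IV regrets: 200, 270, 110, 10 → max 270
V regrets: 40, 40, 10, 90 → max 90
VI regrets: 110, 390, 90, 390 → max 390
Smallest max regret = 90 → V.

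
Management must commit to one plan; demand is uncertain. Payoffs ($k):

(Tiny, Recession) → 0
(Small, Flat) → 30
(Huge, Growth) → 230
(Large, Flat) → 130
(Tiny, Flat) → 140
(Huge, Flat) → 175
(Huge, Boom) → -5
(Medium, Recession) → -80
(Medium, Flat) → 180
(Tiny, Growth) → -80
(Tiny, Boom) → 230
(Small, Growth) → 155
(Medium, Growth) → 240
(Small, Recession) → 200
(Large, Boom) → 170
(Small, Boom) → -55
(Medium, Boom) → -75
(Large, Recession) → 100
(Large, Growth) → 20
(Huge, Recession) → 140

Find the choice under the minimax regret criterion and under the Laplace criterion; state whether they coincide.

minimax regret → Large; laplace → Huge (disagree)

Column bests: Recession=200, Flat=180, Growth=240, Boom=230.
Tiny regrets: 200, 40, 320, 0 → max 320
Small regrets: 0, 150, 85, 285 → max 285
Medium regrets: 280, 0, 0, 305 → max 305
Large regrets: 100, 50, 220, 60 → max 220
Huge regrets: 60, 5, 10, 235 → max 235
Smallest max regret = 220 → Large.
Row averages: Tiny=72.5, Small=82.5, Medium=66.25, Large=105, Huge=135
Highest average = 135 → Huge.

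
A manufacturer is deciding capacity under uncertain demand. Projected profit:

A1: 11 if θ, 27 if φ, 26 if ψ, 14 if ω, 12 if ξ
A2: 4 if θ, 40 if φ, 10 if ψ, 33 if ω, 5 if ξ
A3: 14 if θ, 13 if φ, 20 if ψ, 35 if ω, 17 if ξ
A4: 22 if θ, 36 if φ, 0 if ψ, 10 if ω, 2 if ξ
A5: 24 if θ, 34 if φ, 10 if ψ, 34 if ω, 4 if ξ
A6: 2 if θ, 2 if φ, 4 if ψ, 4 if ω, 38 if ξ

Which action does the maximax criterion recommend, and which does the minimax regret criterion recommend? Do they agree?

maximax → A2; minimax regret → A1 (disagree)

Row maxima: A1=27, A2=40, A3=35, A4=36, A5=34, A6=38
Best best-case = 40 → A2.
Column bests: θ=24, φ=40, ψ=26, ω=35, ξ=38.
A1 regrets: 13, 13, 0, 21, 26 → max 26
A2 regrets: 20, 0, 16, 2, 33 → max 33
A3 regrets: 10, 27, 6, 0, 21 → max 27
A4 regrets: 2, 4, 26, 25, 36 → max 36
A5 regrets: 0, 6, 16, 1, 34 → max 34
A6 regrets: 22, 38, 22, 31, 0 → max 38
Smallest max regret = 26 → A1.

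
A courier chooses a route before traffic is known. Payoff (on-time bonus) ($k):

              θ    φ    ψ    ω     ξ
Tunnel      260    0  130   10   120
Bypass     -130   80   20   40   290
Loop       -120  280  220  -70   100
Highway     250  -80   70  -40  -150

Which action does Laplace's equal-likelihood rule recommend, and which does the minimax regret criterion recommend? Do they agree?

laplace → Tunnel; minimax regret → Tunnel (agree)

Row averages: Tunnel=104, Bypass=60, Loop=82, Highway=10
Highest average = 104 → Tunnel.
Column bests: θ=260, φ=280, ψ=220, ω=40, ξ=290.
Tunnel regrets: 0, 280, 90, 30, 170 → max 280
Bypass regrets: 390, 200, 200, 0, 0 → max 390
Loop regrets: 380, 0, 0, 110, 190 → max 380
Highway regrets: 10, 360, 150, 80, 440 → max 440
Smallest max regret = 280 → Tunnel.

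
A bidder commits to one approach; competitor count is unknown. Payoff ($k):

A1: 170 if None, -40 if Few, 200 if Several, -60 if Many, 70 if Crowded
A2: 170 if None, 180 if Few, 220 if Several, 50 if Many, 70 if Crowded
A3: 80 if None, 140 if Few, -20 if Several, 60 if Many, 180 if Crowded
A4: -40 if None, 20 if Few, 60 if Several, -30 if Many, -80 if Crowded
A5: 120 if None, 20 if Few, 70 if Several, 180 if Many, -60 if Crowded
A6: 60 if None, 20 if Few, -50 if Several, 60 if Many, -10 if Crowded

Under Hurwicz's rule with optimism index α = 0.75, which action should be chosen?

A1: 0.75·200 + 0.25·(-60) = 135
A2: 0.75·220 + 0.25·50 = 177.5
A3: 0.75·180 + 0.25·(-20) = 130
A4: 0.75·60 + 0.25·(-80) = 25
A5: 0.75·180 + 0.25·(-60) = 120
A6: 0.75·60 + 0.25·(-50) = 32.5
Highest Hurwicz score = 177.5 → A2.

A2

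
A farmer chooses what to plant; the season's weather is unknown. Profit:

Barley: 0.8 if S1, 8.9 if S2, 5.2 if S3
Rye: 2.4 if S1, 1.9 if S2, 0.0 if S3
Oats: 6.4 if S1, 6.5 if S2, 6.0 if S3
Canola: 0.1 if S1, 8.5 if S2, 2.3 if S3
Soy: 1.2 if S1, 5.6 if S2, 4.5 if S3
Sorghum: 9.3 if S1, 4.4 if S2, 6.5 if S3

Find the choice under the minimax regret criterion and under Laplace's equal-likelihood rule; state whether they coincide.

minimax regret → Oats; laplace → Sorghum (disagree)

Column bests: S1=9.3, S2=8.9, S3=6.5.
Barley regrets: 8.5, 0.0, 1.3 → max 8.5
Rye regrets: 6.9, 7.0, 6.5 → max 7.0
Oats regrets: 2.9, 2.4, 0.5 → max 2.9
Canola regrets: 9.2, 0.4, 4.2 → max 9.2
Soy regrets: 8.1, 3.3, 2.0 → max 8.1
Sorghum regrets: 0.0, 4.5, 0.0 → max 4.5
Smallest max regret = 2.9 → Oats.
Row averages: Barley=149/30, Rye=43/30, Oats=6.3, Canola=109/30, Soy=113/30, Sorghum=101/15
Highest average = 101/15 → Sorghum.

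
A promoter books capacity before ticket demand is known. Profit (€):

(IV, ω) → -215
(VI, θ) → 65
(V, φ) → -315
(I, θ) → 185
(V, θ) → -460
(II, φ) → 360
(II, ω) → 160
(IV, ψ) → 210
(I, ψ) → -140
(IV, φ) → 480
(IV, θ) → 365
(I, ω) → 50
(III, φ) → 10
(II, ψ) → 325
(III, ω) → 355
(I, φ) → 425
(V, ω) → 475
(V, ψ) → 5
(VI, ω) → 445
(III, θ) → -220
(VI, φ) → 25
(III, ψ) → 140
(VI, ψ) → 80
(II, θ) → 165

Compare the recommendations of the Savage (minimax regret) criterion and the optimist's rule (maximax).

minimax regret → II; maximax → IV (disagree)

Column bests: θ=365, φ=480, ψ=325, ω=475.
I regrets: 180, 55, 465, 425 → max 465
II regrets: 200, 120, 0, 315 → max 315
III regrets: 585, 470, 185, 120 → max 585
IV regrets: 0, 0, 115, 690 → max 690
V regrets: 825, 795, 320, 0 → max 825
VI regrets: 300, 455, 245, 30 → max 455
Smallest max regret = 315 → II.
Row maxima: I=425, II=360, III=355, IV=480, V=475, VI=445
Best best-case = 480 → IV.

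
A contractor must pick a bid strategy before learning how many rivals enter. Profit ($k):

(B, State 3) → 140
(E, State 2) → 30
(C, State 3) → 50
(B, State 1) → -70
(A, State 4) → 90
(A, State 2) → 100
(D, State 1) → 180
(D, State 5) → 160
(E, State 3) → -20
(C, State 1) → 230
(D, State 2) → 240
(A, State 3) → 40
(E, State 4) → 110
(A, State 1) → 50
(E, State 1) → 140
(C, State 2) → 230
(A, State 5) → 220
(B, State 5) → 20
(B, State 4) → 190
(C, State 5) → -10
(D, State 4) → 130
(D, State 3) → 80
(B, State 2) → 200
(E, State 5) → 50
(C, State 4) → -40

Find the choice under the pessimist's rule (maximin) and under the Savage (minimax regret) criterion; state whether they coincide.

Row minima: A=40, B=-70, C=-40, D=80, E=-20
Best worst-case = 80 → D.
Column bests: State 1=230, State 2=240, State 3=140, State 4=190, State 5=220.
A regrets: 180, 140, 100, 100, 0 → max 180
B regrets: 300, 40, 0, 0, 200 → max 300
C regrets: 0, 10, 90, 230, 230 → max 230
D regrets: 50, 0, 60, 60, 60 → max 60
E regrets: 90, 210, 160, 80, 170 → max 210
Smallest max regret = 60 → D.

maximin → D; minimax regret → D (agree)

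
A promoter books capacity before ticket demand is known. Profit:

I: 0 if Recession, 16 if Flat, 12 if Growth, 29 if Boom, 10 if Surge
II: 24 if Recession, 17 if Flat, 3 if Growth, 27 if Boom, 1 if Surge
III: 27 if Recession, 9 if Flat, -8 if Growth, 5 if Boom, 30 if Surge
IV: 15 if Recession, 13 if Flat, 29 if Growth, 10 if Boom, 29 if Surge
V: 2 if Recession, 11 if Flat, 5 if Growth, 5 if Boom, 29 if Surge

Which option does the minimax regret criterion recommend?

IV

Column bests: Recession=27, Flat=17, Growth=29, Boom=29, Surge=30.
I regrets: 27, 1, 17, 0, 20 → max 27
II regrets: 3, 0, 26, 2, 29 → max 29
III regrets: 0, 8, 37, 24, 0 → max 37
IV regrets: 12, 4, 0, 19, 1 → max 19
V regrets: 25, 6, 24, 24, 1 → max 25
Smallest max regret = 19 → IV.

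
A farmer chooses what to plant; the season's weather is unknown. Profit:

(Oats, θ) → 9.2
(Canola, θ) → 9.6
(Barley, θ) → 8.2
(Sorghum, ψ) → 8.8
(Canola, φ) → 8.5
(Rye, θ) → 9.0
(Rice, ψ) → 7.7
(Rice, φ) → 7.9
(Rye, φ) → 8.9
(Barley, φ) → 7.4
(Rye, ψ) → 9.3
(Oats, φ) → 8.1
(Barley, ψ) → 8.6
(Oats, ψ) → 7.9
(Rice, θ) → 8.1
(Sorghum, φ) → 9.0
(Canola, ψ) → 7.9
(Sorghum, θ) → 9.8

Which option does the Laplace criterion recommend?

Sorghum

Row averages: Oats=8.4, Barley=121/15, Rice=7.9, Rye=136/15, Canola=26/3, Sorghum=9.2
Highest average = 9.2 → Sorghum.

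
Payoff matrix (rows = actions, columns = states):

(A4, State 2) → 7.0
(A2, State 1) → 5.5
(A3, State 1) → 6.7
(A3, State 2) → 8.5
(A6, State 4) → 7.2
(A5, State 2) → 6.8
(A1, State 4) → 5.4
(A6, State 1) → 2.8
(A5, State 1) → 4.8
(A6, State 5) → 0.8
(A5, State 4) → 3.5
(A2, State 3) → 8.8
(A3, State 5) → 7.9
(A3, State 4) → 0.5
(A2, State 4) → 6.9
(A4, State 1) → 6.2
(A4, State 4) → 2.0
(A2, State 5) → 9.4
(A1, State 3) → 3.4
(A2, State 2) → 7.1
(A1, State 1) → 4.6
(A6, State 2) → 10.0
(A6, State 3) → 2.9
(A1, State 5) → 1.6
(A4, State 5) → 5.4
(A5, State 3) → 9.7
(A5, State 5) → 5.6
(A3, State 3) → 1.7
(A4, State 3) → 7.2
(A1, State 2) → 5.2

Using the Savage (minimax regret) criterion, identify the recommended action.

A2

Column bests: State 1=6.7, State 2=10.0, State 3=9.7, State 4=7.2, State 5=9.4.
A1 regrets: 2.1, 4.8, 6.3, 1.8, 7.8 → max 7.8
A2 regrets: 1.2, 2.9, 0.9, 0.3, 0.0 → max 2.9
A3 regrets: 0.0, 1.5, 8.0, 6.7, 1.5 → max 8.0
A4 regrets: 0.5, 3.0, 2.5, 5.2, 4.0 → max 5.2
A5 regrets: 1.9, 3.2, 0.0, 3.7, 3.8 → max 3.8
A6 regrets: 3.9, 0.0, 6.8, 0.0, 8.6 → max 8.6
Smallest max regret = 2.9 → A2.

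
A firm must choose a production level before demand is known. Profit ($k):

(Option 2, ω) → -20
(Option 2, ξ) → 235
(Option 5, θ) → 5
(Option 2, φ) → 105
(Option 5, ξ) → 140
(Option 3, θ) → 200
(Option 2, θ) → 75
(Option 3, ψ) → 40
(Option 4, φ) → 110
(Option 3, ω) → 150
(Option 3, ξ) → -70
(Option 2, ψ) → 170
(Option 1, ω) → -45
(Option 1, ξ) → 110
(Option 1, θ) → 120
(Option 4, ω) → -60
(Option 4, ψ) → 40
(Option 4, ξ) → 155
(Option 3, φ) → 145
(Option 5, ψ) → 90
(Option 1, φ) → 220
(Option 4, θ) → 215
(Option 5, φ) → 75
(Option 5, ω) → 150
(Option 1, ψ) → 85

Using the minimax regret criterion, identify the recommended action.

Column bests: θ=215, φ=220, ψ=170, ω=150, ξ=235.
Option 1 regrets: 95, 0, 85, 195, 125 → max 195
Option 2 regrets: 140, 115, 0, 170, 0 → max 170
Option 3 regrets: 15, 75, 130, 0, 305 → max 305
Option 4 regrets: 0, 110, 130, 210, 80 → max 210
Option 5 regrets: 210, 145, 80, 0, 95 → max 210
Smallest max regret = 170 → Option 2.

Option 2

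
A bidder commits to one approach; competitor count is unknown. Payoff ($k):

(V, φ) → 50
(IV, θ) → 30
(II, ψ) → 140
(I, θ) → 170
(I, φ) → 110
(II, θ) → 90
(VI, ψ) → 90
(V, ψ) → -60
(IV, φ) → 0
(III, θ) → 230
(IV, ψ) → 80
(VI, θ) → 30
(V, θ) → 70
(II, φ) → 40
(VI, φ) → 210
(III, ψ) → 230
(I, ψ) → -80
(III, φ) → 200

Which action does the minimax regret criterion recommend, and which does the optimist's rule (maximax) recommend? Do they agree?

Column bests: θ=230, φ=210, ψ=230.
I regrets: 60, 100, 310 → max 310
II regrets: 140, 170, 90 → max 170
III regrets: 0, 10, 0 → max 10
IV regrets: 200, 210, 150 → max 210
V regrets: 160, 160, 290 → max 290
VI regrets: 200, 0, 140 → max 200
Smallest max regret = 10 → III.
Row maxima: I=170, II=140, III=230, IV=80, V=70, VI=210
Best best-case = 230 → III.

minimax regret → III; maximax → III (agree)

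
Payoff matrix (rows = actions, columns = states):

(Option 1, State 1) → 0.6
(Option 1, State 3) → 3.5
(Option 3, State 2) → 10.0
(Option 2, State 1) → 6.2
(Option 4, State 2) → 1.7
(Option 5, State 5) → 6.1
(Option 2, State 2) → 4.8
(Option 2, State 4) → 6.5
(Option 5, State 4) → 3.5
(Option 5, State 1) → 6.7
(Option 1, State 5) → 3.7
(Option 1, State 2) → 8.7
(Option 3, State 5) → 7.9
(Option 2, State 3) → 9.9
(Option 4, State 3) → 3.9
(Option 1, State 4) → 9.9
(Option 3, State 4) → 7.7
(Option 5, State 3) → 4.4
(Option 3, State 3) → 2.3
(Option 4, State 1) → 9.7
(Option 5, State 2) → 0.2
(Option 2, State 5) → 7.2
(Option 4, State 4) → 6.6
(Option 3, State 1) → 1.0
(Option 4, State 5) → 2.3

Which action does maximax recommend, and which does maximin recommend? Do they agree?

Row maxima: Option 1=9.9, Option 2=9.9, Option 3=10.0, Option 4=9.7, Option 5=6.7
Best best-case = 10.0 → Option 3.
Row minima: Option 1=0.6, Option 2=4.8, Option 3=1.0, Option 4=1.7, Option 5=0.2
Best worst-case = 4.8 → Option 2.

maximax → Option 3; maximin → Option 2 (disagree)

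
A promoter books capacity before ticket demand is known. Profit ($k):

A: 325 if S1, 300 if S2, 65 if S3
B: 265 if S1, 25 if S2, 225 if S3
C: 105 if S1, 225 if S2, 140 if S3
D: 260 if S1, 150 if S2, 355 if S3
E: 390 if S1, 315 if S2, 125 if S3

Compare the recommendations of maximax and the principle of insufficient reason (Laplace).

maximax → E; laplace → E (agree)

Row maxima: A=325, B=265, C=225, D=355, E=390
Best best-case = 390 → E.
Row averages: A=230, B=515/3, C=470/3, D=255, E=830/3
Highest average = 830/3 → E.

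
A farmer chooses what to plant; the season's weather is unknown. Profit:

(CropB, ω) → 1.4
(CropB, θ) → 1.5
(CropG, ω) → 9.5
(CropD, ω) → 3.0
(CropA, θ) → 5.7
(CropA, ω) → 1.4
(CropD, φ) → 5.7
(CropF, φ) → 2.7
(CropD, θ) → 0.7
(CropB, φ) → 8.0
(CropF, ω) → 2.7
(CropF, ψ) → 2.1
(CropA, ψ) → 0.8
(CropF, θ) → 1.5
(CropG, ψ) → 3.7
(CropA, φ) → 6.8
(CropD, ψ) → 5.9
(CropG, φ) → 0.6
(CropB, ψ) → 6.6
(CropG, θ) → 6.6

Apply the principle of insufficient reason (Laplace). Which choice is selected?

Row averages: CropA=3.675, CropG=5.1, CropD=3.825, CropB=4.375, CropF=2.25
Highest average = 5.1 → CropG.

CropG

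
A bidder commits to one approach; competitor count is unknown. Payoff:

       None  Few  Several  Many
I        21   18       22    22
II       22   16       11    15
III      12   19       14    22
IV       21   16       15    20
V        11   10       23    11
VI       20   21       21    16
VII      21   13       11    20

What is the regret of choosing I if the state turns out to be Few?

Best payoff under Few is 21.
Regret = 21 − 18 = 3.

3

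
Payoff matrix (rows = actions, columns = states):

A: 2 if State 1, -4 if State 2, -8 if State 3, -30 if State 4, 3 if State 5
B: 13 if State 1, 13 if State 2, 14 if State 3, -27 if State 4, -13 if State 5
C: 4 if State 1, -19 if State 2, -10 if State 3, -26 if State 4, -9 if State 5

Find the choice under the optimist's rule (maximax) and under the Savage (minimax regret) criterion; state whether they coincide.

maximax → B; minimax regret → B (agree)

Row maxima: A=3, B=14, C=4
Best best-case = 14 → B.
Column bests: State 1=13, State 2=13, State 3=14, State 4=-26, State 5=3.
A regrets: 11, 17, 22, 4, 0 → max 22
B regrets: 0, 0, 0, 1, 16 → max 16
C regrets: 9, 32, 24, 0, 12 → max 32
Smallest max regret = 16 → B.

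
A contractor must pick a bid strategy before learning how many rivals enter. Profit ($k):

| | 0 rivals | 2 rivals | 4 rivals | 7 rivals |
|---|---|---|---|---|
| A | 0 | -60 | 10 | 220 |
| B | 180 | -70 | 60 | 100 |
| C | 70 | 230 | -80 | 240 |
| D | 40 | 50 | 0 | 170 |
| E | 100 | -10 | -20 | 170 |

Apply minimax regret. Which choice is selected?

Column bests: 0 rivals=180, 2 rivals=230, 4 rivals=60, 7 rivals=240.
A regrets: 180, 290, 50, 20 → max 290
B regrets: 0, 300, 0, 140 → max 300
C regrets: 110, 0, 140, 0 → max 140
D regrets: 140, 180, 60, 70 → max 180
E regrets: 80, 240, 80, 70 → max 240
Smallest max regret = 140 → C.

C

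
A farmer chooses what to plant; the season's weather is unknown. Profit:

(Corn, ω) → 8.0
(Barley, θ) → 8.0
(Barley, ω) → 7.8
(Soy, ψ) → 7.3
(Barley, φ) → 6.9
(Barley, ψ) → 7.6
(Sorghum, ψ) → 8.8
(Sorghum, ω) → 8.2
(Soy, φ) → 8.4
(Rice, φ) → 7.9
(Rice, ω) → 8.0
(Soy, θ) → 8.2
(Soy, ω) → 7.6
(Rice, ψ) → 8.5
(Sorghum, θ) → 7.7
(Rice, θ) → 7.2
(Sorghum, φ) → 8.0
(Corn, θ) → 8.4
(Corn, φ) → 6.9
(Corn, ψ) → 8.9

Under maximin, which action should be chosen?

Sorghum

Row minima: Corn=6.9, Sorghum=7.7, Soy=7.3, Barley=6.9, Rice=7.2
Best worst-case = 7.7 → Sorghum.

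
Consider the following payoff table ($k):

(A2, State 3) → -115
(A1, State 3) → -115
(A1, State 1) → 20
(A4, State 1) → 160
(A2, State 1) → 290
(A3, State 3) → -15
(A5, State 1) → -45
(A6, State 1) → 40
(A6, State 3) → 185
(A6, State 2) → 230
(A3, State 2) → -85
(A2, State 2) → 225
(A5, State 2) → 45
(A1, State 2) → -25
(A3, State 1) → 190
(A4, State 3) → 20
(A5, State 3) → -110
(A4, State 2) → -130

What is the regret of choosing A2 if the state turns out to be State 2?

Best payoff under State 2 is 230.
Regret = 230 − 225 = 5.

5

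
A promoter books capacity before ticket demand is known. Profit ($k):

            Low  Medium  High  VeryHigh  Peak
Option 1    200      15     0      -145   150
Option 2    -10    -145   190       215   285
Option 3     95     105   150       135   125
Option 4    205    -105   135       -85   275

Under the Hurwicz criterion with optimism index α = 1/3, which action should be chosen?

Option 3

Option 1: 1/3·200 + 2/3·(-145) = -30
Option 2: 1/3·285 + 2/3·(-145) = -5/3
Option 3: 1/3·150 + 2/3·95 = 340/3
Option 4: 1/3·275 + 2/3·(-105) = 65/3
Highest Hurwicz score = 340/3 → Option 3.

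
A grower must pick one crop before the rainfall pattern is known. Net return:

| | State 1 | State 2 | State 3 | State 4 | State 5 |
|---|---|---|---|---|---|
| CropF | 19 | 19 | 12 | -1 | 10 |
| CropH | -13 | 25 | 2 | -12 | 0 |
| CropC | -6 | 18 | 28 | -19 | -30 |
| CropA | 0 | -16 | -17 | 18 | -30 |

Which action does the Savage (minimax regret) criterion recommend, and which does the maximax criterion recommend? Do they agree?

minimax regret → CropF; maximax → CropC (disagree)

Column bests: State 1=19, State 2=25, State 3=28, State 4=18, State 5=10.
CropF regrets: 0, 6, 16, 19, 0 → max 19
CropH regrets: 32, 0, 26, 30, 10 → max 32
CropC regrets: 25, 7, 0, 37, 40 → max 40
CropA regrets: 19, 41, 45, 0, 40 → max 45
Smallest max regret = 19 → CropF.
Row maxima: CropF=19, CropH=25, CropC=28, CropA=18
Best best-case = 28 → CropC.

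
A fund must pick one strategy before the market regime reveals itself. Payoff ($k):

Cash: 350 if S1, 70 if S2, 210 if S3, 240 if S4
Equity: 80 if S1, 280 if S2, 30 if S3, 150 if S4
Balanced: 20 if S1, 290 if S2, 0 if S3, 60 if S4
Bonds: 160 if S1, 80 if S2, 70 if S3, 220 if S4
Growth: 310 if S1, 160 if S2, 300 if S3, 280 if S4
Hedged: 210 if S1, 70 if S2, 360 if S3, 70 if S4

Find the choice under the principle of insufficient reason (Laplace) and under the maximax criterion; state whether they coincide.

Row averages: Cash=217.5, Equity=135, Balanced=92.5, Bonds=132.5, Growth=262.5, Hedged=177.5
Highest average = 262.5 → Growth.
Row maxima: Cash=350, Equity=280, Balanced=290, Bonds=220, Growth=310, Hedged=360
Best best-case = 360 → Hedged.

laplace → Growth; maximax → Hedged (disagree)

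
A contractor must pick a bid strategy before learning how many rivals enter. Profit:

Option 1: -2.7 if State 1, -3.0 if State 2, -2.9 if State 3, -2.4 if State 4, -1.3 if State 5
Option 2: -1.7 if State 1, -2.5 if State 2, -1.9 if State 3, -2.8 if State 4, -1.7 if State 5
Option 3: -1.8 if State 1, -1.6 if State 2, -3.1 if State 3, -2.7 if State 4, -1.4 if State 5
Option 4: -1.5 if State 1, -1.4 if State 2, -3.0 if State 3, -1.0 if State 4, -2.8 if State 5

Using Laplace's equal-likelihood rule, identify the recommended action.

Option 4

Row averages: Option 1=-2.46, Option 2=-2.12, Option 3=-2.12, Option 4=-1.94
Highest average = -1.94 → Option 4.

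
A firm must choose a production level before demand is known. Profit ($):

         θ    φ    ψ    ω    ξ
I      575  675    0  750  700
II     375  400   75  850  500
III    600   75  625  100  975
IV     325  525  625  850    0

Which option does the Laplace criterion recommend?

Row averages: I=540, II=440, III=475, IV=465
Highest average = 540 → I.

I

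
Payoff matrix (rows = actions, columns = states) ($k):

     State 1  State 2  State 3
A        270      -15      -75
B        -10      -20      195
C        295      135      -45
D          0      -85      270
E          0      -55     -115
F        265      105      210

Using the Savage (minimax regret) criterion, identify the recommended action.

Column bests: State 1=295, State 2=135, State 3=270.
A regrets: 25, 150, 345 → max 345
B regrets: 305, 155, 75 → max 305
C regrets: 0, 0, 315 → max 315
D regrets: 295, 220, 0 → max 295
E regrets: 295, 190, 385 → max 385
F regrets: 30, 30, 60 → max 60
Smallest max regret = 60 → F.

F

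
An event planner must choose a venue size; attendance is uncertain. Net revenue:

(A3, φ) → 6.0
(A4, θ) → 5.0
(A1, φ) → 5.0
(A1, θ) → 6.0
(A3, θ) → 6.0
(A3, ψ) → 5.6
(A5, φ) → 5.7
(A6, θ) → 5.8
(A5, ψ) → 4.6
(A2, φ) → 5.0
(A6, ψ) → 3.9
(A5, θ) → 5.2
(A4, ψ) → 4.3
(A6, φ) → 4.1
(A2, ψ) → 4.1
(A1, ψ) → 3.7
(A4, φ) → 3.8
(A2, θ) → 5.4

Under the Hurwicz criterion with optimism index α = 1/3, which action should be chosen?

A3

A1: 1/3·6.0 + 2/3·3.7 = 67/15
A2: 1/3·5.4 + 2/3·4.1 = 68/15
A3: 1/3·6.0 + 2/3·5.6 = 86/15
A4: 1/3·5.0 + 2/3·3.8 = 4.2
A5: 1/3·5.7 + 2/3·4.6 = 149/30
A6: 1/3·5.8 + 2/3·3.9 = 68/15
Highest Hurwicz score = 86/15 → A3.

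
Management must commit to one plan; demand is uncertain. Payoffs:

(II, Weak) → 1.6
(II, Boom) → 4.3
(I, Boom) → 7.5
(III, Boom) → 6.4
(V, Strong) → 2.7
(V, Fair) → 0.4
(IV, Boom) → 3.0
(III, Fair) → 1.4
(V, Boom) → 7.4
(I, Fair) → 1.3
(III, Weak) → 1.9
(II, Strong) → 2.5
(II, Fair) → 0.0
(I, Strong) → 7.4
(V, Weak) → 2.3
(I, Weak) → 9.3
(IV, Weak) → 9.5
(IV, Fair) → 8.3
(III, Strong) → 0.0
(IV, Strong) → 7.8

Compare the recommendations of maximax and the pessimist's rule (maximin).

maximax → IV; maximin → IV (agree)

Row maxima: I=9.3, II=4.3, III=6.4, IV=9.5, V=7.4
Best best-case = 9.5 → IV.
Row minima: I=1.3, II=0.0, III=0.0, IV=3.0, V=0.4
Best worst-case = 3.0 → IV.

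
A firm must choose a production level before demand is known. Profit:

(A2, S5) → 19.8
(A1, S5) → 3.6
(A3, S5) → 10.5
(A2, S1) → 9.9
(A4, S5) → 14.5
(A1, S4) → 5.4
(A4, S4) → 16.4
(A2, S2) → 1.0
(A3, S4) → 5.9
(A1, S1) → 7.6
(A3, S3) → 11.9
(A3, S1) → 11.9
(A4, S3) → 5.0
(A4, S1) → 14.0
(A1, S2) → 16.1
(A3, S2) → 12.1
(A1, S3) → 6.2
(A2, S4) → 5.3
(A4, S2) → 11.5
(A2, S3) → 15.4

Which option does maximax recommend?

A2

Row maxima: A1=16.1, A2=19.8, A3=12.1, A4=16.4
Best best-case = 19.8 → A2.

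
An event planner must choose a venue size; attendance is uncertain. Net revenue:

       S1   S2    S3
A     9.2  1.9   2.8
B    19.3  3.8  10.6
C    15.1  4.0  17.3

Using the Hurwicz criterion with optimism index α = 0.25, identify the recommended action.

B

A: 0.25·9.2 + 0.75·1.9 = 3.725
B: 0.25·19.3 + 0.75·3.8 = 7.675
C: 0.25·17.3 + 0.75·4.0 = 7.325
Highest Hurwicz score = 7.675 → B.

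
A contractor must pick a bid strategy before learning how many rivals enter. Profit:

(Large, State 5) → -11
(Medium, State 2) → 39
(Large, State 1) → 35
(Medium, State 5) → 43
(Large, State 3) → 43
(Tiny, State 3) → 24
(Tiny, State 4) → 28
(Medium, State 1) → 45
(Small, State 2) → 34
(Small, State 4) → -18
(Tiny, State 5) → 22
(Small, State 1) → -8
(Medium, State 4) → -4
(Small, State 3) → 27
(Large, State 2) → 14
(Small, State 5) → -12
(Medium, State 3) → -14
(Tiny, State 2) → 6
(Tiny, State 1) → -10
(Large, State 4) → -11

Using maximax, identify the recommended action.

Row maxima: Tiny=28, Small=34, Medium=45, Large=43
Best best-case = 45 → Medium.

Medium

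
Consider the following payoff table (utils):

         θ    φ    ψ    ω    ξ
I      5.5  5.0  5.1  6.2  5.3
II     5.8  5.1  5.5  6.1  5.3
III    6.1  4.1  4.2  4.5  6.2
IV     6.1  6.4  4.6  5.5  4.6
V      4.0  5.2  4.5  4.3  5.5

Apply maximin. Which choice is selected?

Row minima: I=5.0, II=5.1, III=4.1, IV=4.6, V=4.0
Best worst-case = 5.1 → II.

II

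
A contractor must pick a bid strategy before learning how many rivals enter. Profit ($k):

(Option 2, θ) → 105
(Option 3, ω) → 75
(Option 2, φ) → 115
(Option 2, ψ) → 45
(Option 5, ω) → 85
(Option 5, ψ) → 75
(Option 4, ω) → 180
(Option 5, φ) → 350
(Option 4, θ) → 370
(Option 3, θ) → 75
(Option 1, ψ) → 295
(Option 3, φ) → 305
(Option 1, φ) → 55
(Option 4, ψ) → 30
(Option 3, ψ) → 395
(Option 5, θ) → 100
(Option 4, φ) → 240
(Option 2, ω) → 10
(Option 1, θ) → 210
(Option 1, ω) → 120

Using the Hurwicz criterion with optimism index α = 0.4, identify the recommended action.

Option 3

Option 1: 0.4·295 + 0.6·55 = 151
Option 2: 0.4·115 + 0.6·10 = 52
Option 3: 0.4·395 + 0.6·75 = 203
Option 4: 0.4·370 + 0.6·30 = 166
Option 5: 0.4·350 + 0.6·75 = 185
Highest Hurwicz score = 203 → Option 3.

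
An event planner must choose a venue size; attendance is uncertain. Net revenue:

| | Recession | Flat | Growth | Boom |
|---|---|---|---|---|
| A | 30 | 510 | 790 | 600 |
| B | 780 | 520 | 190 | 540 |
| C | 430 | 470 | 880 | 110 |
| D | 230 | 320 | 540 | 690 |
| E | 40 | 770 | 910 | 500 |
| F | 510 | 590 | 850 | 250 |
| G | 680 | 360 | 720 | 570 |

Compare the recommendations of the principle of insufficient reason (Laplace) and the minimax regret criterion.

laplace → G; minimax regret → G (agree)

Row averages: A=482.5, B=507.5, C=472.5, D=445, E=555, F=550, G=582.5
Highest average = 582.5 → G.
Column bests: Recession=780, Flat=770, Growth=910, Boom=690.
A regrets: 750, 260, 120, 90 → max 750
B regrets: 0, 250, 720, 150 → max 720
C regrets: 350, 300, 30, 580 → max 580
D regrets: 550, 450, 370, 0 → max 550
E regrets: 740, 0, 0, 190 → max 740
F regrets: 270, 180, 60, 440 → max 440
G regrets: 100, 410, 190, 120 → max 410
Smallest max regret = 410 → G.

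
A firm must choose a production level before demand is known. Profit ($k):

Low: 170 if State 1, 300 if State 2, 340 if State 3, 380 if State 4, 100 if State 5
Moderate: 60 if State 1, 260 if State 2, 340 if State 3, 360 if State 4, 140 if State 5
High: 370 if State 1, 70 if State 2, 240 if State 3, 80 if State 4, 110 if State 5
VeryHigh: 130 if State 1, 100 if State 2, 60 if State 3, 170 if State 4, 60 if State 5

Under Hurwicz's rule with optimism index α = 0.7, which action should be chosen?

Low: 0.7·380 + 0.3·100 = 296
Moderate: 0.7·360 + 0.3·60 = 270
High: 0.7·370 + 0.3·70 = 280
VeryHigh: 0.7·170 + 0.3·60 = 137
Highest Hurwicz score = 296 → Low.

Low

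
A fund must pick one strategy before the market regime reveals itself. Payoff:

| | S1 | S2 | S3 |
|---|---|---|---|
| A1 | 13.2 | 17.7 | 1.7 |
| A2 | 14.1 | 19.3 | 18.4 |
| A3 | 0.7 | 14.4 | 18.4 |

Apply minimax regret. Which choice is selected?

A2

Column bests: S1=14.1, S2=19.3, S3=18.4.
A1 regrets: 0.9, 1.6, 16.7 → max 16.7
A2 regrets: 0.0, 0.0, 0.0 → max 0.0
A3 regrets: 13.4, 4.9, 0.0 → max 13.4
Smallest max regret = 0.0 → A2.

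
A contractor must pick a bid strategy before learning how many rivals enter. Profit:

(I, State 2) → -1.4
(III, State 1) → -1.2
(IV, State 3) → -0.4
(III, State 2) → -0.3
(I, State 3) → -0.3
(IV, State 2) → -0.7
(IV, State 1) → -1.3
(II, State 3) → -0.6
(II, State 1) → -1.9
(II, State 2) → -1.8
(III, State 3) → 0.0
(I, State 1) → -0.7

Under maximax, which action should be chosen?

Row maxima: I=-0.3, II=-0.6, III=0.0, IV=-0.4
Best best-case = 0.0 → III.

III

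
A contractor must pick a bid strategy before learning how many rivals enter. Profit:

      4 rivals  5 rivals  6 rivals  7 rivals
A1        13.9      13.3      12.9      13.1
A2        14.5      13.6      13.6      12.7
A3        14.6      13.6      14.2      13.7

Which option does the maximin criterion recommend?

Row minima: A1=12.9, A2=12.7, A3=13.6
Best worst-case = 13.6 → A3.

A3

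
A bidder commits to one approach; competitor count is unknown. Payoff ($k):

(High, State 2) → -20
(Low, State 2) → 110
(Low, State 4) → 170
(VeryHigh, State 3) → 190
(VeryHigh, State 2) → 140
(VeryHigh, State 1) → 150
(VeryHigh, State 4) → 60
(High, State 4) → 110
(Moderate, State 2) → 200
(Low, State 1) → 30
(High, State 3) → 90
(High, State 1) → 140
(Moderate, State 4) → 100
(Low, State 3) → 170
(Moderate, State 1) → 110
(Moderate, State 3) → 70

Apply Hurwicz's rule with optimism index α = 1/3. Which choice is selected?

Low: 1/3·170 + 2/3·30 = 230/3
Moderate: 1/3·200 + 2/3·70 = 340/3
High: 1/3·140 + 2/3·(-20) = 100/3
VeryHigh: 1/3·190 + 2/3·60 = 310/3
Highest Hurwicz score = 340/3 → Moderate.

Moderate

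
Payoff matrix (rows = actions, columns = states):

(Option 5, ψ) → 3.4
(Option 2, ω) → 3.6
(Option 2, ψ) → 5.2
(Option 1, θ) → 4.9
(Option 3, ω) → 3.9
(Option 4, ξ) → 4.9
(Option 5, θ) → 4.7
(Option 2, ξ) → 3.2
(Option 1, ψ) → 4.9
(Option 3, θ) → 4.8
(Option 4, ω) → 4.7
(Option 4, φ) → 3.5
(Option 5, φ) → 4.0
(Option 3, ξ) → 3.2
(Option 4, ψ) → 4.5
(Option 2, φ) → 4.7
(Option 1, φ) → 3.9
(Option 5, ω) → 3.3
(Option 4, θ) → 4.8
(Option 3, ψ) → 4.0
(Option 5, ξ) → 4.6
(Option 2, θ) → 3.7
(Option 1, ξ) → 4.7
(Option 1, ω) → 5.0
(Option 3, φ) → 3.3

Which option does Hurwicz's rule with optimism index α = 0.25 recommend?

Option 1

Option 1: 0.25·5.0 + 0.75·3.9 = 4.175
Option 2: 0.25·5.2 + 0.75·3.2 = 3.7
Option 3: 0.25·4.8 + 0.75·3.2 = 3.6
Option 4: 0.25·4.9 + 0.75·3.5 = 3.85
Option 5: 0.25·4.7 + 0.75·3.3 = 3.65
Highest Hurwicz score = 4.175 → Option 1.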